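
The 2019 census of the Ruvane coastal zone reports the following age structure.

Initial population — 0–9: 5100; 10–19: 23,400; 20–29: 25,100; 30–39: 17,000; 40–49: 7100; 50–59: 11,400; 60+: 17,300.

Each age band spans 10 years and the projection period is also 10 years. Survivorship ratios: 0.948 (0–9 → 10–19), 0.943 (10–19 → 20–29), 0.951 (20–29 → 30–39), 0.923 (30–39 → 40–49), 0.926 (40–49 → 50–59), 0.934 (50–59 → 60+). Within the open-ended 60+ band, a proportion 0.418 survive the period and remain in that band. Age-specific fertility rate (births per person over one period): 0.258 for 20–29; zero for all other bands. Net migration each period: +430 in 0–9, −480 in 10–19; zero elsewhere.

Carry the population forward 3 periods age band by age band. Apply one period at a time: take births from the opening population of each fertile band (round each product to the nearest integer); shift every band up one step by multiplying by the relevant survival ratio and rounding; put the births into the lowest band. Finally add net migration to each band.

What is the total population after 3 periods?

Period 1.
Births: 25100 × 0.258 = 6476
10–19: 5100 × 0.948 = 4835
20–29: 23400 × 0.943 = 22066
30–39: 25100 × 0.951 = 23870
40–49: 17000 × 0.923 = 15691
50–59: 7100 × 0.926 = 6575
60+: 11400 × 0.934 + 17300 × 0.418 = 10648 + 7231 = 17879
Net migration: 0–9 + 430 → 6906; 10–19 − 480 → 4355
→ [6906, 4355, 22066, 23870, 15691, 6575, 17879]
Period 2.
Births: 22066 × 0.258 = 5693
10–19: 6906 × 0.948 = 6547
20–29: 4355 × 0.943 = 4107
30–39: 22066 × 0.951 = 20985
40–49: 23870 × 0.923 = 22032
50–59: 15691 × 0.926 = 14530
60+: 6575 × 0.934 + 17879 × 0.418 = 6141 + 7473 = 13614
Net migration: 0–9 + 430 → 6123; 10–19 − 480 → 6067
→ [6123, 6067, 4107, 20985, 22032, 14530, 13614]
Period 3.
Births: 4107 × 0.258 = 1060
10–19: 6123 × 0.948 = 5805
20–29: 6067 × 0.943 = 5721
30–39: 4107 × 0.951 = 3906
40–49: 20985 × 0.923 = 19369
50–59: 22032 × 0.926 = 20402
60+: 14530 × 0.934 + 13614 × 0.418 = 13571 + 5691 = 19262
Net migration: 0–9 + 430 → 1490; 10–19 − 480 → 5325
→ [1490, 5325, 5721, 3906, 19369, 20402, 19262]
Total after period 3: 1490 + 5325 + 5721 + 3906 + 19369 + 20402 + 19262 = 75475

75475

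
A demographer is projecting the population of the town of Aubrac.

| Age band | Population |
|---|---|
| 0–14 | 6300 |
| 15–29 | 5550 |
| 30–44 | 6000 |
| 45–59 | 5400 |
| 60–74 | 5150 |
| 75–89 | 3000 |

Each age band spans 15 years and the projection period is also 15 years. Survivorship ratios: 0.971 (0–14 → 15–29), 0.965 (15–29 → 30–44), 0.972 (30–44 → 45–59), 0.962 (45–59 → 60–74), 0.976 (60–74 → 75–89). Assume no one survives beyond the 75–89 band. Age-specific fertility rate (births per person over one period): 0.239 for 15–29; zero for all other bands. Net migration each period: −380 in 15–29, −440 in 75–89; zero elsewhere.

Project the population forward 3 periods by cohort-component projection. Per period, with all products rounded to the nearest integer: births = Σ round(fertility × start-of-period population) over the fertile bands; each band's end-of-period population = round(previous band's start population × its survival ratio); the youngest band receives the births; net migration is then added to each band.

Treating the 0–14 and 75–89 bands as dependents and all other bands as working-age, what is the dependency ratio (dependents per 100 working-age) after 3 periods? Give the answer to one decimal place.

43.0

Let band 1 be 0–14 through band 6 = 75–89.
— Period 1 —
Births: 5550 × 0.239 = 1326
Band 2: 6300 × 0.971 = 6117
Band 3: 5550 × 0.965 = 5356
Band 4: 6000 × 0.972 = 5832
Band 5: 5400 × 0.962 = 5195
Band 6: 5150 × 0.976 = 5026
Net migration: Band 2 − 380 → 5737; Band 6 − 440 → 4586
End of period: [1326, 5737, 5356, 5832, 5195, 4586]
— Period 2 —
Births: 5737 × 0.239 = 1371
Band 2: 1326 × 0.971 = 1288
Band 3: 5737 × 0.965 = 5536
Band 4: 5356 × 0.972 = 5206
Band 5: 5832 × 0.962 = 5610
Band 6: 5195 × 0.976 = 5070
Net migration: Band 2 − 380 → 908; Band 6 − 440 → 4630
End of period: [1371, 908, 5536, 5206, 5610, 4630]
— Period 3 —
Births: 908 × 0.239 = 217
Band 2: 1371 × 0.971 = 1331
Band 3: 908 × 0.965 = 876
Band 4: 5536 × 0.972 = 5381
Band 5: 5206 × 0.962 = 5008
Band 6: 5610 × 0.976 = 5475
Net migration: Band 2 − 380 → 951; Band 6 − 440 → 5035
End of period: [217, 951, 876, 5381, 5008, 5035]
Dependents (band 0–14 + band 75–89) = 217 + 5035 = 5252; working-age = 12216; ratio = 5252/12216 × 100 = 43.0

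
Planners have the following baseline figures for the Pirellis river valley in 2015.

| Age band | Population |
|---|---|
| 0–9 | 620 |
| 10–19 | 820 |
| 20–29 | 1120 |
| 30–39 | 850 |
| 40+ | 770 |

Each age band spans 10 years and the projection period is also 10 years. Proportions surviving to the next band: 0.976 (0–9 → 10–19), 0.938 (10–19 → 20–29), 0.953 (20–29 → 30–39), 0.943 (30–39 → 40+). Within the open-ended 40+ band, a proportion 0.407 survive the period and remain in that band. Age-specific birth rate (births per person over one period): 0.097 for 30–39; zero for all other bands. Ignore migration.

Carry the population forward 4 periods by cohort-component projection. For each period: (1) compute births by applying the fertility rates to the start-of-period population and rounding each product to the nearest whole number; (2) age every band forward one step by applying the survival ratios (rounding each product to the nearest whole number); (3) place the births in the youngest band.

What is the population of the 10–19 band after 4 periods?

[period 1]
Births: 850 × 0.097 = 82
10–19: 620 × 0.976 = 605
20–29: 820 × 0.938 = 769
30–39: 1120 × 0.953 = 1067
40+: 850 × 0.943 + 770 × 0.407 = 802 + 313 = 1115
End of period: [82, 605, 769, 1067, 1115]
[period 2]
Births: 1067 × 0.097 = 103
10–19: 82 × 0.976 = 80
20–29: 605 × 0.938 = 567
30–39: 769 × 0.953 = 733
40+: 1067 × 0.943 + 1115 × 0.407 = 1006 + 454 = 1460
End of period: [103, 80, 567, 733, 1460]
[period 3]
Births: 733 × 0.097 = 71
10–19: 103 × 0.976 = 101
20–29: 80 × 0.938 = 75
30–39: 567 × 0.953 = 540
40+: 733 × 0.943 + 1460 × 0.407 = 691 + 594 = 1285
End of period: [71, 101, 75, 540, 1285]
[period 4]
Births: 540 × 0.097 = 52
10–19: 71 × 0.976 = 69
20–29: 101 × 0.938 = 95
30–39: 75 × 0.953 = 71
40+: 540 × 0.943 + 1285 × 0.407 = 509 + 523 = 1032
End of period: [52, 69, 95, 71, 1032]

69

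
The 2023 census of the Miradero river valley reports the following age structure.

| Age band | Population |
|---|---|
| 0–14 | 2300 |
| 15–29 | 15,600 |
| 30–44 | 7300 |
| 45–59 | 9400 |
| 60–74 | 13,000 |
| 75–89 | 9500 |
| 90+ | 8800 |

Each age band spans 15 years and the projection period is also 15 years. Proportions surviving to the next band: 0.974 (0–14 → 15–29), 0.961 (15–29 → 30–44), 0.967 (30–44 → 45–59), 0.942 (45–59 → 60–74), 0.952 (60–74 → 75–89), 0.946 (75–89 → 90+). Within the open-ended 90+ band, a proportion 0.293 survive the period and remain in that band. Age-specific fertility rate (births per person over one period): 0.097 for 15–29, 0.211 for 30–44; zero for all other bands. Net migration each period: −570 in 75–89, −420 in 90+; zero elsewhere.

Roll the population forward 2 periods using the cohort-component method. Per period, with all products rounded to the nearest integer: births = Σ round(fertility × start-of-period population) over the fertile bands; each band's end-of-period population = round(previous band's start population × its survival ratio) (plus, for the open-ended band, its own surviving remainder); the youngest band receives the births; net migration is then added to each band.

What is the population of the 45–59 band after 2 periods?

14497

— Period 1 —
Births: 15600 × 0.097 = 1513, 7300 × 0.211 = 1540 ⇒ total 3053
15–29: 2300 × 0.974 = 2240
30–44: 15600 × 0.961 = 14992
45–59: 7300 × 0.967 = 7059
60–74: 9400 × 0.942 = 8855
75–89: 13000 × 0.952 = 12376
90+: 9500 × 0.946 + 8800 × 0.293 = 8987 + 2578 = 11565
Net migration: 75–89 − 570 → 11806; 90+ − 420 → 11145
Giving 3053 / 2240 / 14992 / 7059 / 8855 / 11806 / 11145.
— Period 2 —
Births: 2240 × 0.097 = 217, 14992 × 0.211 = 3163 ⇒ total 3380
15–29: 3053 × 0.974 = 2974
30–44: 2240 × 0.961 = 2153
45–59: 14992 × 0.967 = 14497
60–74: 7059 × 0.942 = 6650
75–89: 8855 × 0.952 = 8430
90+: 11806 × 0.946 + 11145 × 0.293 = 11168 + 3265 = 14433
Net migration: 75–89 − 570 → 7860; 90+ − 420 → 14013
Giving 3380 / 2974 / 2153 / 14497 / 6650 / 7860 / 14013.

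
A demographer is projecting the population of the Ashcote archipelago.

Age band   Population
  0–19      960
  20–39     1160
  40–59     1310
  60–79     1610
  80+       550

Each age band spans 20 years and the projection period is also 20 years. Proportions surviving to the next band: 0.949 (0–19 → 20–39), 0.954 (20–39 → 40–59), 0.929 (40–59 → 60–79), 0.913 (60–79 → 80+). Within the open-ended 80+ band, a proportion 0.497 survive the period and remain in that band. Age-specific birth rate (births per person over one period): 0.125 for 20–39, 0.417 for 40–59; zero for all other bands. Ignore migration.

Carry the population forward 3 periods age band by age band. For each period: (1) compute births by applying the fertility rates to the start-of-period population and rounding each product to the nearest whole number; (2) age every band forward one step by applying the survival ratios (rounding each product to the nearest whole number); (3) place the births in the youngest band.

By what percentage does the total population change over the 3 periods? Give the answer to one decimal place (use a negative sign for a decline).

Call the groups 1 to 5, youngest first.
Period 1:
Births: 1160 * 0.125 = 145, 1310 * 0.417 = 546 ⇒ total 691
Group 2: 960 * 0.949 = 911
Group 3: 1160 * 0.954 = 1107
Group 4: 1310 * 0.929 = 1217
Group 5: 1610 * 0.913 + 550 * 0.497 = 1470 + 273 = 1743
Giving 691 / 911 / 1107 / 1217 / 1743.
Period 2:
Births: 911 * 0.125 = 114, 1107 * 0.417 = 462 ⇒ total 576
Group 2: 691 * 0.949 = 656
Group 3: 911 * 0.954 = 869
Group 4: 1107 * 0.929 = 1028
Group 5: 1217 * 0.913 + 1743 * 0.497 = 1111 + 866 = 1977
Giving 576 / 656 / 869 / 1028 / 1977.
Period 3:
Births: 656 * 0.125 = 82, 869 * 0.417 = 362 ⇒ total 444
Group 2: 576 * 0.949 = 547
Group 3: 656 * 0.954 = 626
Group 4: 869 * 0.929 = 807
Group 5: 1028 * 0.913 + 1977 * 0.497 = 939 + 983 = 1922
Giving 444 / 547 / 626 / 807 / 1922.
Total: 5590 → 4346; change = -1244; percentage change = -22.3%

-22.3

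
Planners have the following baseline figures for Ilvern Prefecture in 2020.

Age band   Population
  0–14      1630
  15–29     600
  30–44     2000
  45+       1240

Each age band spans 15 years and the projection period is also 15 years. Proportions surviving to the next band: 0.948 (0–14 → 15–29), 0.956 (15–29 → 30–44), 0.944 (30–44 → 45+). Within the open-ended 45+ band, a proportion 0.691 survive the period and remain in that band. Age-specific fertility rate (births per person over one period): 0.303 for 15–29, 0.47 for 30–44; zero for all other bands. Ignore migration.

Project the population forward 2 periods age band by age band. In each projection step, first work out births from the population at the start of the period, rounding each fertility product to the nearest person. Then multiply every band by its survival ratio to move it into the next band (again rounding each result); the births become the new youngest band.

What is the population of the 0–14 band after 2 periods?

Numbering the groups 1..4 from youngest to oldest:
Period 1:
Births: 600 × 0.303 = 182 ; 2000 × 0.47 = 940 ⇒ total 1122
Group 2: 1630 × 0.948 = 1545
Group 3: 600 × 0.956 = 574
Group 4: 2000 × 0.944 + 1240 × 0.691 = 1888 + 857 = 2745
End of period: [1122, 1545, 574, 2745]
Period 2:
Births: 1545 × 0.303 = 468 ; 574 × 0.47 = 270 ⇒ total 738
Group 2: 1122 × 0.948 = 1064
Group 3: 1545 × 0.956 = 1477
Group 4: 574 × 0.944 + 2745 × 0.691 = 542 + 1897 = 2439
End of period: [738, 1064, 1477, 2439]

738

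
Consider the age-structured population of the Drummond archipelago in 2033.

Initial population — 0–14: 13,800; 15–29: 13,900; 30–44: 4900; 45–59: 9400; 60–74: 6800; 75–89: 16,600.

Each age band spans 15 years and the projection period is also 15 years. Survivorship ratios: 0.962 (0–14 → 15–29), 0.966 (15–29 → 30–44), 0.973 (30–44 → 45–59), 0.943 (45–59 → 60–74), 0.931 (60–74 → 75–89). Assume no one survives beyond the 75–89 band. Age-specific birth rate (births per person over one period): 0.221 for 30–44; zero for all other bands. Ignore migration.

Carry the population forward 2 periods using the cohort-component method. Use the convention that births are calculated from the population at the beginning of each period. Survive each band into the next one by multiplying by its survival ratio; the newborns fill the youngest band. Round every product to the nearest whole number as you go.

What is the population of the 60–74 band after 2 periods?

(Bands numbered youngest = 1 to oldest = 6.)
[period 1]
Births: 4900 * 0.221 = 1083
Band 2: 13800 * 0.962 = 13276
Band 3: 13900 * 0.966 = 13427
Band 4: 4900 * 0.973 = 4768
Band 5: 9400 * 0.943 = 8864
Band 6: 6800 * 0.931 = 6331
→ [1083, 13276, 13427, 4768, 8864, 6331]
[period 2]
Births: 13427 * 0.221 = 2967
Band 2: 1083 * 0.962 = 1042
Band 3: 13276 * 0.966 = 12825
Band 4: 13427 * 0.973 = 13064
Band 5: 4768 * 0.943 = 4496
Band 6: 8864 * 0.931 = 8252
→ [2967, 1042, 12825, 13064, 4496, 8252]

4496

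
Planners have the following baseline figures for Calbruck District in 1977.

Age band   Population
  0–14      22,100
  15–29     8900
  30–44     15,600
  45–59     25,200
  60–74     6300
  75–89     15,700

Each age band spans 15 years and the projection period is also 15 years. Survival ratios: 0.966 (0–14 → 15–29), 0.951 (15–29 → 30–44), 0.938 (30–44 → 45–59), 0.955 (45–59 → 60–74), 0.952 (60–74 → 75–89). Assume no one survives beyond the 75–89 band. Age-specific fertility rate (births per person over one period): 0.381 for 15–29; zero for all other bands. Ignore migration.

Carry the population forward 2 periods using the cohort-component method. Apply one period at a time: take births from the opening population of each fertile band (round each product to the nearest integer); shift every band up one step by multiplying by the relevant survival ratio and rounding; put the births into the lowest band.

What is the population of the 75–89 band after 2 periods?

22911

Period 1:
Births: 8900 × 0.381 = 3391
15–29: 22100 × 0.966 = 21349
30–44: 8900 × 0.951 = 8464
45–59: 15600 × 0.938 = 14633
60–74: 25200 × 0.955 = 24066
75–89: 6300 × 0.952 = 5998
→ [3391, 21349, 8464, 14633, 24066, 5998]
Period 2:
Births: 21349 × 0.381 = 8134
15–29: 3391 × 0.966 = 3276
30–44: 21349 × 0.951 = 20303
45–59: 8464 × 0.938 = 7939
60–74: 14633 × 0.955 = 13975
75–89: 24066 × 0.952 = 22911
→ [8134, 3276, 20303, 7939, 13975, 22911]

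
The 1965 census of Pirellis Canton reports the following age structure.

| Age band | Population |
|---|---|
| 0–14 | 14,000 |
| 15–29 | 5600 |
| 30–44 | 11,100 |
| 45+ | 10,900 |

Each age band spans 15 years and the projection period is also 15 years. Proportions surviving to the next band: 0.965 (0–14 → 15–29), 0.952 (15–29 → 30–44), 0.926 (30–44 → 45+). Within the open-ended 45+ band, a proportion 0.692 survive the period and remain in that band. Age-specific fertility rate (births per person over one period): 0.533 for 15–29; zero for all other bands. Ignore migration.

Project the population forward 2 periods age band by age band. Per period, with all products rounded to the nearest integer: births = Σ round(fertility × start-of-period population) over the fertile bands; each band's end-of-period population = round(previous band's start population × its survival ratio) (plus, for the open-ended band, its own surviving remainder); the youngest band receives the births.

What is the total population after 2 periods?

After projecting period 1:
Births: 5600 × 0.533 = 2985
15–29: 14000 × 0.965 = 13510
30–44: 5600 × 0.952 = 5331
45+: 11100 × 0.926 + 10900 × 0.692 = 10279 + 7543 = 17822
Population now: 0–14=2985, 15–29=13510, 30–44=5331, 45+=17822
After projecting period 2:
Births: 13510 × 0.533 = 7201
15–29: 2985 × 0.965 = 2881
30–44: 13510 × 0.952 = 12862
45+: 5331 × 0.926 + 17822 × 0.692 = 4937 + 12333 = 17270
Population now: 0–14=7201, 15–29=2881, 30–44=12862, 45+=17270
Total after period 2: 7201 + 2881 + 12862 + 17270 = 40214

40214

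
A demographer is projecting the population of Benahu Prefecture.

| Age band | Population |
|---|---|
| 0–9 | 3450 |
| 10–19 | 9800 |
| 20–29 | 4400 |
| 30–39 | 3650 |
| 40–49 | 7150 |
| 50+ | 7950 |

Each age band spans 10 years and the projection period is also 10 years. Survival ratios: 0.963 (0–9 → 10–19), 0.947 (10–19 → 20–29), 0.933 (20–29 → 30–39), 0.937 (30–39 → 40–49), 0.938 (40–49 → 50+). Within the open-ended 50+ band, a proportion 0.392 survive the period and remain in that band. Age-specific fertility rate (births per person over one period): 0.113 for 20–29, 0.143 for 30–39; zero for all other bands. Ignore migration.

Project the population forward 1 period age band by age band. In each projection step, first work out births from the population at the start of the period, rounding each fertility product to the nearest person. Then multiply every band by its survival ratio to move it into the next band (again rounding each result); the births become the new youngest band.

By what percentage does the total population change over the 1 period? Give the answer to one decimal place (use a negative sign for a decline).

-14.9

(Groups numbered youngest = 1 to oldest = 6.)
Period 1.
Births: 4400 * 0.113 = 497  |  3650 * 0.143 = 522 → total 1019
Group 2: 3450 * 0.963 = 3322
Group 3: 9800 * 0.947 = 9281
Group 4: 4400 * 0.933 = 4105
Group 5: 3650 * 0.937 = 3420
Group 6: 7150 * 0.938 + 7950 * 0.392 = 6707 + 3116 = 9823
End of period: [1019, 3322, 9281, 4105, 3420, 9823]
Total: 36400 → 30970; change = -5430; percentage change = -14.9%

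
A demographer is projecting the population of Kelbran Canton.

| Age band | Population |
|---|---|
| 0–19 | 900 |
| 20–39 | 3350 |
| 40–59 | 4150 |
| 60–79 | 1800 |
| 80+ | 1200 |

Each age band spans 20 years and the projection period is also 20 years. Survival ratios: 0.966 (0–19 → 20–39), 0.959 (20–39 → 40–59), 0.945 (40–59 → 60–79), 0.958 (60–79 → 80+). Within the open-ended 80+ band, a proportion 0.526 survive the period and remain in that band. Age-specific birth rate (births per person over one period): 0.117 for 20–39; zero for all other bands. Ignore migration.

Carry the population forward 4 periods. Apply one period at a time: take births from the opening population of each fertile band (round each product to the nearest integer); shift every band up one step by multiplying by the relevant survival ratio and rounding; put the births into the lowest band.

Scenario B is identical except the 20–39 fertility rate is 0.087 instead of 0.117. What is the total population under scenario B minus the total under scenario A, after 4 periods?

(Bands numbered youngest = 1 to oldest = 5.)
After projecting period 1:
Births: 3350 × 0.117 = 392
Band 2: 900 × 0.966 = 869
Band 3: 3350 × 0.959 = 3213
Band 4: 4150 × 0.945 = 3922
Band 5: 1800 × 0.958 + 1200 × 0.526 = 1724 + 631 = 2355
Giving 392 / 869 / 3213 / 3922 / 2355.
After projecting period 2:
Births: 869 × 0.117 = 102
Band 2: 392 × 0.966 = 379
Band 3: 869 × 0.959 = 833
Band 4: 3213 × 0.945 = 3036
Band 5: 3922 × 0.958 + 2355 × 0.526 = 3757 + 1239 = 4996
Giving 102 / 379 / 833 / 3036 / 4996.
After projecting period 3:
Births: 379 × 0.117 = 44
Band 2: 102 × 0.966 = 99
Band 3: 379 × 0.959 = 363
Band 4: 833 × 0.945 = 787
Band 5: 3036 × 0.958 + 4996 × 0.526 = 2908 + 2628 = 5536
Giving 44 / 99 / 363 / 787 / 5536.
After projecting period 4:
Births: 99 × 0.117 = 12
Band 2: 44 × 0.966 = 43
Band 3: 99 × 0.959 = 95
Band 4: 363 × 0.945 = 343
Band 5: 787 × 0.958 + 5536 × 0.526 = 754 + 2912 = 3666
Giving 12 / 43 / 95 / 343 / 3666.
Scenario A total after 4 periods: 4159
Scenario B projection —
After projecting period 1:
Births: 3350 × 0.087 = 291
Band 2: 900 × 0.966 = 869
Band 3: 3350 × 0.959 = 3213
Band 4: 4150 × 0.945 = 3922
Band 5: 1800 × 0.958 + 1200 × 0.526 = 1724 + 631 = 2355
Giving 291 / 869 / 3213 / 3922 / 2355.
After projecting period 2:
Births: 869 × 0.087 = 76
Band 2: 291 × 0.966 = 281
Band 3: 869 × 0.959 = 833
Band 4: 3213 × 0.945 = 3036
Band 5: 3922 × 0.958 + 2355 × 0.526 = 3757 + 1239 = 4996
Giving 76 / 281 / 833 / 3036 / 4996.
After projecting period 3:
Births: 281 × 0.087 = 24
Band 2: 76 × 0.966 = 73
Band 3: 281 × 0.959 = 269
Band 4: 833 × 0.945 = 787
Band 5: 3036 × 0.958 + 4996 × 0.526 = 2908 + 2628 = 5536
Giving 24 / 73 / 269 / 787 / 5536.
After projecting period 4:
Births: 73 × 0.087 = 6
Band 2: 24 × 0.966 = 23
Band 3: 73 × 0.959 = 70
Band 4: 269 × 0.945 = 254
Band 5: 787 × 0.958 + 5536 × 0.526 = 754 + 2912 = 3666
Giving 6 / 23 / 70 / 254 / 3666.
Scenario B total after 4 periods: 4019
Difference B − A = 4019 − 4159 = -140

-140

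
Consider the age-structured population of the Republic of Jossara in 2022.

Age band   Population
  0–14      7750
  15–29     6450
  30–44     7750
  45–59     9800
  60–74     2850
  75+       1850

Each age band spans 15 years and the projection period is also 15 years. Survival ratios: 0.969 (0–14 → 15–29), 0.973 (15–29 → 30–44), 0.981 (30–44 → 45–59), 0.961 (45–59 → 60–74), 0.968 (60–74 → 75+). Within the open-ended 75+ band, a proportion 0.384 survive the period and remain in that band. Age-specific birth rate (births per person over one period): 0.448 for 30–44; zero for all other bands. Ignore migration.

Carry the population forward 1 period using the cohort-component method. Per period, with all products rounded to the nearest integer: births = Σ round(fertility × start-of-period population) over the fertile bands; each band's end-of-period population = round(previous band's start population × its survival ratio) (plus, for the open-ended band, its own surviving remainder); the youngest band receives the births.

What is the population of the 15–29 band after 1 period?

After projecting period 1:
Births: 7750 * 0.448 = 3472
15–29: 7750 * 0.969 = 7510
30–44: 6450 * 0.973 = 6276
45–59: 7750 * 0.981 = 7603
60–74: 9800 * 0.961 = 9418
75+: 2850 * 0.968 + 1850 * 0.384 = 2759 + 710 = 3469
Giving 3472 / 7510 / 6276 / 7603 / 9418 / 3469.

7510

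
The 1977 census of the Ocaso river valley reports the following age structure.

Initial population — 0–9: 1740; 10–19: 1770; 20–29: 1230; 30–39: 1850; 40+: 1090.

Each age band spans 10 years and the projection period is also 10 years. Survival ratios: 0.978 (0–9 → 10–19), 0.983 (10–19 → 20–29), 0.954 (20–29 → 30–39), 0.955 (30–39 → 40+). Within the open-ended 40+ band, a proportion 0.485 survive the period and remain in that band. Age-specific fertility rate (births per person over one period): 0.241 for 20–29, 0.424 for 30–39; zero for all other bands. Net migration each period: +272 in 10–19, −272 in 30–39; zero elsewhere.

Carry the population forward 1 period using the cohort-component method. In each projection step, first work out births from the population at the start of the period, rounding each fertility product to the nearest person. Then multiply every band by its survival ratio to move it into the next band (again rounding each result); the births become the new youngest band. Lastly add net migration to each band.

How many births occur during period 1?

1080

After projecting period 1:
Births: 1230 × 0.241 = 296, 1850 × 0.424 = 784 → 1080
10–19: 1740 × 0.978 = 1702
20–29: 1770 × 0.983 = 1740
30–39: 1230 × 0.954 = 1173
40+: 1850 × 0.955 + 1090 × 0.485 = 1767 + 529 = 2296
Net migration: 10–19 + 272 → 1974; 30–39 − 272 → 901
→ [1080, 1974, 1740, 901, 2296]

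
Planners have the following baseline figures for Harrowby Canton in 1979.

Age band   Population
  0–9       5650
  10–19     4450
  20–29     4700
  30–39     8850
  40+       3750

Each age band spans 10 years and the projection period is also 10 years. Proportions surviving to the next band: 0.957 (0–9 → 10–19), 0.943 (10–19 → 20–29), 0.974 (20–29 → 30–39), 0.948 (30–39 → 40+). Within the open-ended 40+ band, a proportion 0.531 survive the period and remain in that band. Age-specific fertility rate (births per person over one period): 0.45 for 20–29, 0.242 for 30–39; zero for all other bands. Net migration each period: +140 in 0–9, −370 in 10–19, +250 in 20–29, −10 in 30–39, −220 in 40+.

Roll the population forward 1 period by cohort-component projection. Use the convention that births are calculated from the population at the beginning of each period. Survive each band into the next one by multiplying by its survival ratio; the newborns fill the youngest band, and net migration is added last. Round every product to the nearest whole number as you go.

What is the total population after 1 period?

28609

Call the groups 1 to 5, youngest first.
After projecting period 1:
Births: 4700 × 0.45 = 2115 ; 8850 × 0.242 = 2142 → 4257
Group 2: 5650 × 0.957 = 5407
Group 3: 4450 × 0.943 = 4196
Group 4: 4700 × 0.974 = 4578
Group 5: 8850 × 0.948 + 3750 × 0.531 = 8390 + 1991 = 10381
Net migration: Group 1 + 140 → 4397; Group 2 − 370 → 5037; Group 3 + 250 → 4446; Group 4 − 10 → 4568; Group 5 − 220 → 10161
Population now: 0–9=4397, 10–19=5037, 20–29=4446, 30–39=4568, 40+=10161
Total after period 1: 4397 + 5037 + 4446 + 4568 + 10161 = 28609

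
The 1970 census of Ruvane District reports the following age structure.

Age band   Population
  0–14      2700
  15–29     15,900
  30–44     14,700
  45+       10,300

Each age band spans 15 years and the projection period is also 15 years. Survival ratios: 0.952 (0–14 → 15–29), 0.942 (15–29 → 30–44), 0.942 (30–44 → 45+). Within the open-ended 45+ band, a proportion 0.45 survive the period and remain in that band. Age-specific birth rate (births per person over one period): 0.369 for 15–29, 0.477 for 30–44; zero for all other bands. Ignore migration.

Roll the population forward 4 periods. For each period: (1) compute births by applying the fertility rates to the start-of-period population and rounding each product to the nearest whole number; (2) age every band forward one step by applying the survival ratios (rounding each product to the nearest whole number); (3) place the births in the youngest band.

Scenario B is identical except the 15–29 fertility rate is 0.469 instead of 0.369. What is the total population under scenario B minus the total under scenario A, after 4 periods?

4980

Period 1:
Births: 15900 × 0.369 = 5867  |  14700 × 0.477 = 7012 — total 12879
15–29: 2700 × 0.952 = 2570
30–44: 15900 × 0.942 = 14978
45+: 14700 × 0.942 + 10300 × 0.45 = 13847 + 4635 = 18482
→ [12879, 2570, 14978, 18482]
Period 2:
Births: 2570 × 0.369 = 948  |  14978 × 0.477 = 7145 — total 8093
15–29: 12879 × 0.952 = 12261
30–44: 2570 × 0.942 = 2421
45+: 14978 × 0.942 + 18482 × 0.45 = 14109 + 8317 = 22426
→ [8093, 12261, 2421, 22426]
Period 3:
Births: 12261 × 0.369 = 4524  |  2421 × 0.477 = 1155 — total 5679
15–29: 8093 × 0.952 = 7705
30–44: 12261 × 0.942 = 11550
45+: 2421 × 0.942 + 22426 × 0.45 = 2281 + 10092 = 12373
→ [5679, 7705, 11550, 12373]
Period 4:
Births: 7705 × 0.369 = 2843  |  11550 × 0.477 = 5509 — total 8352
15–29: 5679 × 0.952 = 5406
30–44: 7705 × 0.942 = 7258
45+: 11550 × 0.942 + 12373 × 0.45 = 10880 + 5568 = 16448
→ [8352, 5406, 7258, 16448]
Scenario A total after 4 periods: 37464
Scenario B projection —
Period 1:
Births: 15900 × 0.469 = 7457  |  14700 × 0.477 = 7012 — total 14469
15–29: 2700 × 0.952 = 2570
30–44: 15900 × 0.942 = 14978
45+: 14700 × 0.942 + 10300 × 0.45 = 13847 + 4635 = 18482
→ [14469, 2570, 14978, 18482]
Period 2:
Births: 2570 × 0.469 = 1205  |  14978 × 0.477 = 7145 — total 8350
15–29: 14469 × 0.952 = 13774
30–44: 2570 × 0.942 = 2421
45+: 14978 × 0.942 + 18482 × 0.45 = 14109 + 8317 = 22426
→ [8350, 13774, 2421, 22426]
Period 3:
Births: 13774 × 0.469 = 6460  |  2421 × 0.477 = 1155 — total 7615
15–29: 8350 × 0.952 = 7949
30–44: 13774 × 0.942 = 12975
45+: 2421 × 0.942 + 22426 × 0.45 = 2281 + 10092 = 12373
→ [7615, 7949, 12975, 12373]
Period 4:
Births: 7949 × 0.469 = 3728  |  12975 × 0.477 = 6189 — total 9917
15–29: 7615 × 0.952 = 7249
30–44: 7949 × 0.942 = 7488
45+: 12975 × 0.942 + 12373 × 0.45 = 12222 + 5568 = 17790
→ [9917, 7249, 7488, 17790]
Scenario B total after 4 periods: 42444
Difference B − A = 42444 − 37464 = 4980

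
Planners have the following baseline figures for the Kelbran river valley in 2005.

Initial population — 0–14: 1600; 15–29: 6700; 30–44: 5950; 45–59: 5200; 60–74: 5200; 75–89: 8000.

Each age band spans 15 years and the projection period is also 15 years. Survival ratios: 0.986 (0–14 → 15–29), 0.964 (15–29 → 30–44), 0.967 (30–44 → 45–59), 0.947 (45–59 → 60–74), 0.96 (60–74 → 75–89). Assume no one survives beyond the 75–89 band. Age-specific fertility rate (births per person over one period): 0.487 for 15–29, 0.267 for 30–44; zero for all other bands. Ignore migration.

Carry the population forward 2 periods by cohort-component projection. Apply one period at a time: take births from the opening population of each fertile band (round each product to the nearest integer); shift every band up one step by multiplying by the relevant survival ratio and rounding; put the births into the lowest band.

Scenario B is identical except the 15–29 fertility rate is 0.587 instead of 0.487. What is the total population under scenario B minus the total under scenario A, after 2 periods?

Numbering the bands 1..6 from youngest to oldest:
— Period 1 —
Births: 6700 × 0.487 = 3263 ; 5950 × 0.267 = 1589 ⇒ total 4852
Band 2: 1600 × 0.986 = 1578
Band 3: 6700 × 0.964 = 6459
Band 4: 5950 × 0.967 = 5754
Band 5: 5200 × 0.947 = 4924
Band 6: 5200 × 0.96 = 4992
Giving 4852 / 1578 / 6459 / 5754 / 4924 / 4992.
— Period 2 —
Births: 1578 × 0.487 = 768 ; 6459 × 0.267 = 1725 ⇒ total 2493
Band 2: 4852 × 0.986 = 4784
Band 3: 1578 × 0.964 = 1521
Band 4: 6459 × 0.967 = 6246
Band 5: 5754 × 0.947 = 5449
Band 6: 4924 × 0.96 = 4727
Giving 2493 / 4784 / 1521 / 6246 / 5449 / 4727.
Scenario A total after 2 periods: 25220
Scenario B projection —
— Period 1 —
Births: 6700 × 0.587 = 3933 ; 5950 × 0.267 = 1589 ⇒ total 5522
Band 2: 1600 × 0.986 = 1578
Band 3: 6700 × 0.964 = 6459
Band 4: 5950 × 0.967 = 5754
Band 5: 5200 × 0.947 = 4924
Band 6: 5200 × 0.96 = 4992
Giving 5522 / 1578 / 6459 / 5754 / 4924 / 4992.
— Period 2 —
Births: 1578 × 0.587 = 926 ; 6459 × 0.267 = 1725 ⇒ total 2651
Band 2: 5522 × 0.986 = 5445
Band 3: 1578 × 0.964 = 1521
Band 4: 6459 × 0.967 = 6246
Band 5: 5754 × 0.947 = 5449
Band 6: 4924 × 0.96 = 4727
Giving 2651 / 5445 / 1521 / 6246 / 5449 / 4727.
Scenario B total after 2 periods: 26039
Difference B − A = 26039 − 25220 = 819

819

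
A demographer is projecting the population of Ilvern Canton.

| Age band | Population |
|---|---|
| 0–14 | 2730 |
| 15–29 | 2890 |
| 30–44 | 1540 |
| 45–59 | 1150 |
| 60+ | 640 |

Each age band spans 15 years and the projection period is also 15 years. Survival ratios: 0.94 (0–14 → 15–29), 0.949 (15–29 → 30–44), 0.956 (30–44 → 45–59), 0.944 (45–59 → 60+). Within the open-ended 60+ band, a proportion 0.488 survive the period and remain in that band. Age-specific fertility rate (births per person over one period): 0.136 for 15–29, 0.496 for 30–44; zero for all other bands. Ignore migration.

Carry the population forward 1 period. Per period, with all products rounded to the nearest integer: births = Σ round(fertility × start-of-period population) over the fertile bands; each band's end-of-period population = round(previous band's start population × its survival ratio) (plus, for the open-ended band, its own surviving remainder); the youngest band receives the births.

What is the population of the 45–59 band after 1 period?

1472

[period 1]
Births: 2890 * 0.136 = 393 ; 1540 * 0.496 = 764 ⇒ total 1157
15–29: 2730 * 0.94 = 2566
30–44: 2890 * 0.949 = 2743
45–59: 1540 * 0.956 = 1472
60+: 1150 * 0.944 + 640 * 0.488 = 1086 + 312 = 1398
→ [1157, 2566, 2743, 1472, 1398]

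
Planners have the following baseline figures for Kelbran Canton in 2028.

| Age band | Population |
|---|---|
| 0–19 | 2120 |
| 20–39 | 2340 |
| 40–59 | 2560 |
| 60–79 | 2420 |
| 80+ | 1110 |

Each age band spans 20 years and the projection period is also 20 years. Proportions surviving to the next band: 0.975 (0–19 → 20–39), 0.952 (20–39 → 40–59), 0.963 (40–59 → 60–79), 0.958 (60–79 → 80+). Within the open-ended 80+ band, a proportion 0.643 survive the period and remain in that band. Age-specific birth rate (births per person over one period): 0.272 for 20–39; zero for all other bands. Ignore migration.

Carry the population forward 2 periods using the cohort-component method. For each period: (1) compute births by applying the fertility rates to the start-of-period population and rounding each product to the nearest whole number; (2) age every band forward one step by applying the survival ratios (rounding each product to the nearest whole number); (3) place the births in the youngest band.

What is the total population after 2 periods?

Numbering the groups 1..5 from youngest to oldest:
Period 1.
Births: 2340 * 0.272 = 636
Group 2: 2120 * 0.975 = 2067
Group 3: 2340 * 0.952 = 2228
Group 4: 2560 * 0.963 = 2465
Group 5: 2420 * 0.958 + 1110 * 0.643 = 2318 + 714 = 3032
Population now: 0–19=636, 20–39=2067, 40–59=2228, 60–79=2465, 80+=3032
Period 2.
Births: 2067 * 0.272 = 562
Group 2: 636 * 0.975 = 620
Group 3: 2067 * 0.952 = 1968
Group 4: 2228 * 0.963 = 2146
Group 5: 2465 * 0.958 + 3032 * 0.643 = 2361 + 1950 = 4311
Population now: 0–19=562, 20–39=620, 40–59=1968, 60–79=2146, 80+=4311
Total after period 2: 562 + 620 + 1968 + 2146 + 4311 = 9607

9607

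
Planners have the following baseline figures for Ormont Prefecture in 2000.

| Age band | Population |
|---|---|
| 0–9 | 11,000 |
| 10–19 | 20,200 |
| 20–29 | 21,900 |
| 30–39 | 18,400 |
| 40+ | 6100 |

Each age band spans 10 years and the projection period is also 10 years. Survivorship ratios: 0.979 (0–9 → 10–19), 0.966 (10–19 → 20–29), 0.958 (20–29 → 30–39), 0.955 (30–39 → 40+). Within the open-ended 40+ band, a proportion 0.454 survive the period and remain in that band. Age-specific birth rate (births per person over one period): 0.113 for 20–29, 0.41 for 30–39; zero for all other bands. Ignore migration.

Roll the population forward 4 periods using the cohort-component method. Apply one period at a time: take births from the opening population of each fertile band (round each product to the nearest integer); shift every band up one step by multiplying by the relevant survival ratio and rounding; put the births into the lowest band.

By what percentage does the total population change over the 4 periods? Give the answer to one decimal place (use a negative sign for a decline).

-26.9

Let band 1 be 0–9 through band 5 = 40+.
Period 1.
Births: 21900 × 0.113 = 2475, 18400 × 0.41 = 7544 → total 10019
Band 2: 11000 × 0.979 = 10769
Band 3: 20200 × 0.966 = 19513
Band 4: 21900 × 0.958 = 20980
Band 5: 18400 × 0.955 + 6100 × 0.454 = 17572 + 2769 = 20341
End of period: [10019, 10769, 19513, 20980, 20341]
Period 2.
Births: 19513 × 0.113 = 2205, 20980 × 0.41 = 8602 → total 10807
Band 2: 10019 × 0.979 = 9809
Band 3: 10769 × 0.966 = 10403
Band 4: 19513 × 0.958 = 18693
Band 5: 20980 × 0.955 + 20341 × 0.454 = 20036 + 9235 = 29271
End of period: [10807, 9809, 10403, 18693, 29271]
Period 3.
Births: 10403 × 0.113 = 1176, 18693 × 0.41 = 7664 → total 8840
Band 2: 10807 × 0.979 = 10580
Band 3: 9809 × 0.966 = 9475
Band 4: 10403 × 0.958 = 9966
Band 5: 18693 × 0.955 + 29271 × 0.454 = 17852 + 13289 = 31141
End of period: [8840, 10580, 9475, 9966, 31141]
Period 4.
Births: 9475 × 0.113 = 1071, 9966 × 0.41 = 4086 → total 5157
Band 2: 8840 × 0.979 = 8654
Band 3: 10580 × 0.966 = 10220
Band 4: 9475 × 0.958 = 9077
Band 5: 9966 × 0.955 + 31141 × 0.454 = 9518 + 14138 = 23656
End of period: [5157, 8654, 10220, 9077, 23656]
Total: 77600 → 56764; change = -20836; percentage change = -26.9%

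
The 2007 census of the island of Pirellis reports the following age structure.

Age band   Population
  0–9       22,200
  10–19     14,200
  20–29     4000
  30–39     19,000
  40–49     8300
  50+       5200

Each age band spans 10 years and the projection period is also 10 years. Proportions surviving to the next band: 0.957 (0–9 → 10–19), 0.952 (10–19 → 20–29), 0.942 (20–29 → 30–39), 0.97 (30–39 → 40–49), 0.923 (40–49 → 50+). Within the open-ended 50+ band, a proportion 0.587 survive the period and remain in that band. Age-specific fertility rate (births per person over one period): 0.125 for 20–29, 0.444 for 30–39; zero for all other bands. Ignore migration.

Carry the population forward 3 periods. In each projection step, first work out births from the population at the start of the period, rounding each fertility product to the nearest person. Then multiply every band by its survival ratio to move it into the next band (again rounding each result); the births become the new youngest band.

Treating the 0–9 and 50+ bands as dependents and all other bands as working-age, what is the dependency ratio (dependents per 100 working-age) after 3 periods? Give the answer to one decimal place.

Call the groups 1 to 6, youngest first.
[period 1]
Births: 4000 × 0.125 = 500 ; 19000 × 0.444 = 8436 → total 8936
Group 2: 22200 × 0.957 = 21245
Group 3: 14200 × 0.952 = 13518
Group 4: 4000 × 0.942 = 3768
Group 5: 19000 × 0.97 = 18430
Group 6: 8300 × 0.923 + 5200 × 0.587 = 7661 + 3052 = 10713
Population now: 0–9=8936, 10–19=21245, 20–29=13518, 30–39=3768, 40–49=18430, 50+=10713
[period 2]
Births: 13518 × 0.125 = 1690 ; 3768 × 0.444 = 1673 → total 3363
Group 2: 8936 × 0.957 = 8552
Group 3: 21245 × 0.952 = 20225
Group 4: 13518 × 0.942 = 12734
Group 5: 3768 × 0.97 = 3655
Group 6: 18430 × 0.923 + 10713 × 0.587 = 17011 + 6289 = 23300
Population now: 0–9=3363, 10–19=8552, 20–29=20225, 30–39=12734, 40–49=3655, 50+=23300
[period 3]
Births: 20225 × 0.125 = 2528 ; 12734 × 0.444 = 5654 → total 8182
Group 2: 3363 × 0.957 = 3218
Group 3: 8552 × 0.952 = 8142
Group 4: 20225 × 0.942 = 19052
Group 5: 12734 × 0.97 = 12352
Group 6: 3655 × 0.923 + 23300 × 0.587 = 3374 + 13677 = 17051
Population now: 0–9=8182, 10–19=3218, 20–29=8142, 30–39=19052, 40–49=12352, 50+=17051
Dependents (band 0–9 + band 50+) = 8182 + 17051 = 25233; working-age = 42764; ratio = 25233/42764 × 100 = 59.0

59.0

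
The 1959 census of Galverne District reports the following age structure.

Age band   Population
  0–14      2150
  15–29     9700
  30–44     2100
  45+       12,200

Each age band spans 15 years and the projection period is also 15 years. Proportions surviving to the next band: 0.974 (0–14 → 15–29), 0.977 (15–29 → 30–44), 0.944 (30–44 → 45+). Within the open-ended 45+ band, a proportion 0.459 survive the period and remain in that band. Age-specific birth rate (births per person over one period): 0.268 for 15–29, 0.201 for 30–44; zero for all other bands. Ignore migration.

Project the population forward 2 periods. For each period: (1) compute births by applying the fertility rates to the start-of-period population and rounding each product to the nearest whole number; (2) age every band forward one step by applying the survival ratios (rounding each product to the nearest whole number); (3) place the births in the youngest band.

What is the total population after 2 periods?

After projecting period 1:
Births: 9700 × 0.268 = 2600  |  2100 × 0.201 = 422 → total 3022
15–29: 2150 × 0.974 = 2094
30–44: 9700 × 0.977 = 9477
45+: 2100 × 0.944 + 12200 × 0.459 = 1982 + 5600 = 7582
End of period: [3022, 2094, 9477, 7582]
After projecting period 2:
Births: 2094 × 0.268 = 561  |  9477 × 0.201 = 1905 → total 2466
15–29: 3022 × 0.974 = 2943
30–44: 2094 × 0.977 = 2046
45+: 9477 × 0.944 + 7582 × 0.459 = 8946 + 3480 = 12426
End of period: [2466, 2943, 2046, 12426]
Total after period 2: 2466 + 2943 + 2046 + 12426 = 19881

19881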